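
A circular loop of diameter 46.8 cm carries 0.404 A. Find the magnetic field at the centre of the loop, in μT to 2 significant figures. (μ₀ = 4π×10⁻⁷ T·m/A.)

B ≈ 1.1 μT

At the centre of a circular loop the Biot–Savart law gives B = μ₀I/(2R) (so R = 0.234 m).
B = (4π×10⁻⁷ × 0.404) / (2 × 0.234) = 1.08×10⁻⁶ T.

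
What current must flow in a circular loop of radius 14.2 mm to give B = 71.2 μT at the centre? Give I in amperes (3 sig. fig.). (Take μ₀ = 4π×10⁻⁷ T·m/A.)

I ≈ 1.61 A

At the centre of a circular loop B = μ₀I/(2R), so I = 2RB/μ₀.
With R = 0.0142 m, I = 2 × 0.0142 × 7.12×10⁻⁵ / (4π×10⁻⁷) = 1.61 A.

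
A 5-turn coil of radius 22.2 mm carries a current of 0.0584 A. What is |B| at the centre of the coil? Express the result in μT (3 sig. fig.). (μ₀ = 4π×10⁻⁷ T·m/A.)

B ≈ 8.26 μT

For an N-turn flat coil, B = Nμ₀I/(2R) with R = 0.0222 m.
B = 5 × 1.65×10⁻⁶ T = 8.26×10⁻⁶ T.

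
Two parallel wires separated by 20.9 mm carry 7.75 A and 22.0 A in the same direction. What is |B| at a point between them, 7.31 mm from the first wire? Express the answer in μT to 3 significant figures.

B ≈ 112 μT

Each long wire gives B = μ₀I/(2πd). Distances are d₁ = 0.00731 m and d₂ = 0.01359 m.
B₁ = 2.12×10⁻⁴ T, B₂ = 3.24×10⁻⁴ T.
Between parallel currents the two contributions point in opposite directions, so they subtract. B = |B₁ − B₂| = |2.12×10⁻⁴ − 3.24×10⁻⁴| = 1.12×10⁻⁴ T.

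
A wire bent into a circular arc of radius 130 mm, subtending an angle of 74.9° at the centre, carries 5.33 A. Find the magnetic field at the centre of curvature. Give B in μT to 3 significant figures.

B ≈ 5.36 μT

The Biot–Savart field of a circular arc at its centre is B = μ₀Iφ/(4πR), with φ = 1.307 rad.
B = (4π×10⁻⁷ × 5.33 × 1.307) / (4π × 0.13) = 5.36×10⁻⁶ T.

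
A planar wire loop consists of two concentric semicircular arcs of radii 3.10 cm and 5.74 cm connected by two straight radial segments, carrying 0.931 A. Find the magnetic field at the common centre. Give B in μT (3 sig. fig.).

The radial connectors point toward the centre, so dl × r̂ = 0 and they contribute nothing.
Each semicircle gives μ₀I/(4R): inner arc 9.43×10⁻⁶ T, outer arc 5.10×10⁻⁶ T.
The two arcs carry current in opposite angular senses, so their fields oppose: B = |9.43×10⁻⁶ − 5.10×10⁻⁶| = 4.34×10⁻⁶ T.

B ≈ 4.34 μT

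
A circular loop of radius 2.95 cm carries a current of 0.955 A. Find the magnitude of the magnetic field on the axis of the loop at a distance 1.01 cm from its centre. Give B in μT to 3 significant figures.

B ≈ 17.2 μT

On the axis of a circular loop, B = μ₀IR² / [2(R²+z²)^(3/2)].
R² + z² = (0.0295)² + (0.0101)² = 0.0009723 m², and (R²+z²)^(3/2) = 3.03×10⁻⁵ m³.
B = (4π×10⁻⁷ × 0.955 × 0.0008703) / (2 × 3.03×10⁻⁵) = 1.72×10⁻⁵ T.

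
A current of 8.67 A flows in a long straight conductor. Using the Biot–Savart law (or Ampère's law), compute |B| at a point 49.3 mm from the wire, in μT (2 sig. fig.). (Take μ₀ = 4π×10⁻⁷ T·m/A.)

For an infinitely long straight wire, B = μ₀I/(2πd).
B = (4π×10⁻⁷ × 8.67) / (2π × 0.0493) = 3.52×10⁻⁵ T.

B ≈ 35 μT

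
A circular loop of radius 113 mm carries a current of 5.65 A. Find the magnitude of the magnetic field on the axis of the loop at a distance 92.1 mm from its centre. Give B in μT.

B ≈ 14.6 μT

On the axis of a circular loop, B = μ₀IR² / [2(R²+z²)^(3/2)].
R² + z² = (0.113)² + (0.0921)² = 0.02125 m², and (R²+z²)^(3/2) = 3.10×10⁻³ m³.
B = (4π×10⁻⁷ × 5.65 × 0.01277) / (2 × 3.10×10⁻³) = 1.46×10⁻⁵ T.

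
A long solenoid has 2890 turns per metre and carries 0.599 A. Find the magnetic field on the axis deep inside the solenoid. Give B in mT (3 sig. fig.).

B ≈ 2.18 mT

Inside a long solenoid, B = μ₀nI with n = 2890 turns/m.
B = 4π×10⁻⁷ × 2890 × 0.599 = 2.18×10⁻³ T.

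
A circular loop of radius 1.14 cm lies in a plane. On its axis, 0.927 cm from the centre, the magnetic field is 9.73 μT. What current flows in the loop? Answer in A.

I ≈ 0.378 A

On the axis of a loop, B = μ₀IR²/[2(R²+z²)^(3/2)], so I = 2B(R²+z²)^(3/2)/(μ₀R²).
R² + z² = 0.00013 + 8.593×10⁻⁵ = 0.0002159 m²; raised to 3/2 gives 3.17×10⁻⁶ m³.
I = 2 × 9.73×10⁻⁶ × 3.17×10⁻⁶ / (1.26×10⁻⁶ × 0.00013) = 0.378 A.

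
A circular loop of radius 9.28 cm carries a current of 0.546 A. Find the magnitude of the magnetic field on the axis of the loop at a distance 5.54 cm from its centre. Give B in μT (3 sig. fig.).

On the axis of a circular loop, B = μ₀IR² / [2(R²+z²)^(3/2)].
R² + z² = (0.0928)² + (0.0554)² = 0.01168 m², and (R²+z²)^(3/2) = 1.26×10⁻³ m³.
B = (4π×10⁻⁷ × 0.546 × 0.008612) / (2 × 1.26×10⁻³) = 2.34×10⁻⁶ T.

B ≈ 2.34 μT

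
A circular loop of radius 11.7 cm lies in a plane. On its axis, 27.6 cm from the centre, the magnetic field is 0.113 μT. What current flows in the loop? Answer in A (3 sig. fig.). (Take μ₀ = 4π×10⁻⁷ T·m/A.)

On the axis of a loop, B = μ₀IR²/[2(R²+z²)^(3/2)], so I = 2B(R²+z²)^(3/2)/(μ₀R²).
R² + z² = 0.01369 + 0.07618 = 0.08987 m²; raised to 3/2 gives 2.69×10⁻² m³.
I = 2 × 1.13×10⁻⁷ × 2.69×10⁻² / (1.26×10⁻⁶ × 0.01369) = 0.354 A.

I ≈ 0.354 A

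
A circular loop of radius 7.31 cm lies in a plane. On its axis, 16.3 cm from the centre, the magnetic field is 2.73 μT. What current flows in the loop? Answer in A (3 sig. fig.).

On the axis of a loop, B = μ₀IR²/[2(R²+z²)^(3/2)], so I = 2B(R²+z²)^(3/2)/(μ₀R²).
R² + z² = 0.005344 + 0.02657 = 0.03191 m²; raised to 3/2 gives 5.70×10⁻³ m³.
I = 2 × 2.73×10⁻⁶ × 5.70×10⁻³ / (1.26×10⁻⁶ × 0.005344) = 4.64 A.

I ≈ 4.64 A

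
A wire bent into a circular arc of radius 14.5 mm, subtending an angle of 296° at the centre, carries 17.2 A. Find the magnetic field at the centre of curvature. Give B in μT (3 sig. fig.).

The Biot–Savart field of a circular arc at its centre is B = μ₀Iφ/(4πR), with φ = 5.166 rad.
B = (4π×10⁻⁷ × 17.2 × 5.166) / (4π × 0.0145) = 6.13×10⁻⁴ T.

B ≈ 613 μT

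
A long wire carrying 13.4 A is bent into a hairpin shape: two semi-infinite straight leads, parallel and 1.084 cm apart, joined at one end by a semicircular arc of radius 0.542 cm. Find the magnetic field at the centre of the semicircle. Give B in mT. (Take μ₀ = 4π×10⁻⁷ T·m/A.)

B ≈ 1.27 mT

The semicircular arc contributes B_arc = μ₀I·π/(4πR) = μ₀I/(4R) = 7.77×10⁻⁴ T.
Each semi-infinite lead is at perpendicular distance R = 0.00542 m from the centre, with the perpendicular foot at its near end, so it contributes μ₀I/(4πR); both point the same way, together 4.94×10⁻⁴ T.
Arc and leads all point the same direction: B = 7.77×10⁻⁴ + 4.94×10⁻⁴ = 1.27×10⁻³ T.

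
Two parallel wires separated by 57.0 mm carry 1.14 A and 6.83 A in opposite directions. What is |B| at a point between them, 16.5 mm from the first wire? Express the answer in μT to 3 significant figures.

B ≈ 47.5 μT

Each long wire gives B = μ₀I/(2πd). Distances are d₁ = 0.0165 m and d₂ = 0.0405 m.
B₁ = 1.38×10⁻⁵ T, B₂ = 3.37×10⁻⁵ T.
Between antiparallel currents both contributions point the same way, so they add. B = B₁ + B₂ = 1.38×10⁻⁵ + 3.37×10⁻⁵ = 4.75×10⁻⁵ T.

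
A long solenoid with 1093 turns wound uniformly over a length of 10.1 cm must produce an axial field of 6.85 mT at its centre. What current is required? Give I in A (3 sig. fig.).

I ≈ 0.504 A

Inside a long solenoid B = μ₀nI with n = 1.082×10⁴ m⁻¹, so I = B/(μ₀n).
I = 6.85×10⁻³ / (4π×10⁻⁷ × 1.082×10⁴) = 0.504 A.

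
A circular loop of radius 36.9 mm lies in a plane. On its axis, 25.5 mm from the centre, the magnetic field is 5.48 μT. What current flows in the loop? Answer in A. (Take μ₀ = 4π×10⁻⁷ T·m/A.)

On the axis of a loop, B = μ₀IR²/[2(R²+z²)^(3/2)], so I = 2B(R²+z²)^(3/2)/(μ₀R²).
R² + z² = 0.001362 + 0.0006503 = 0.002012 m²; raised to 3/2 gives 9.02×10⁻⁵ m³.
I = 2 × 5.48×10⁻⁶ × 9.02×10⁻⁵ / (1.26×10⁻⁶ × 0.001362) = 0.578 A.

I ≈ 0.578 A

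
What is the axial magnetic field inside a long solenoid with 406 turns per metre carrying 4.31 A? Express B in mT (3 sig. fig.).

Inside a long solenoid, B = μ₀nI with n = 406 turns/m.
B = 4π×10⁻⁷ × 406 × 4.31 = 2.20×10⁻³ T.

B ≈ 2.20 mT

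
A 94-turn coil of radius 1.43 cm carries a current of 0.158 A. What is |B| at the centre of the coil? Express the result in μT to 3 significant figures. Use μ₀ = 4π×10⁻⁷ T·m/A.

B ≈ 653 μT

For an N-turn flat coil, B = Nμ₀I/(2R) with R = 0.0143 m.
B = 94 × 6.94×10⁻⁶ T = 6.53×10⁻⁴ T.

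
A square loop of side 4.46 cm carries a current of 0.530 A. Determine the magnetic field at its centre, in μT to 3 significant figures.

B ≈ 13.4 μT

Each side is a finite straight segment at perpendicular distance d = a/(2 tan(π/4)) = 0.0223 m from the centre, with end-angles ±π/4.
One side contributes B₁ = (μ₀I/4πd)·2 sin(π/4) = 3.36×10⁻⁶ T.
All 4 sides add in the same direction: B = 4 × 3.36×10⁻⁶ = 1.34×10⁻⁵ T.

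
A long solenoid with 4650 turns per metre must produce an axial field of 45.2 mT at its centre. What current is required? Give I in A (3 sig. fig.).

Inside a long solenoid B = μ₀nI with n = 4650 m⁻¹, so I = B/(μ₀n).
I = 4.52×10⁻² / (4π×10⁻⁷ × 4650) = 7.74 A.

I ≈ 7.74 A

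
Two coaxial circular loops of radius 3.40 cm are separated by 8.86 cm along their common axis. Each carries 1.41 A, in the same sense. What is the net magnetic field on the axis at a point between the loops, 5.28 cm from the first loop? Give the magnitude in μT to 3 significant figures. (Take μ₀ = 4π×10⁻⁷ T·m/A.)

Each loop contributes B = μ₀IR²/[2(R²+z²)^(3/2)] on the axis, with z measured from that loop.
Loop 1 (z = 0.0528 m): B₁ = 4.14×10⁻⁶ T. Loop 2 (z = 0.0358 m): B₂ = 8.51×10⁻⁶ T.
The fields add: B = B₁ + B₂ = 1.26×10⁻⁵ T.

B ≈ 12.6 μT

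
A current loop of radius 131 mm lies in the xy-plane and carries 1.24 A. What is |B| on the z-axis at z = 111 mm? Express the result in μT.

On the axis of a circular loop, B = μ₀IR² / [2(R²+z²)^(3/2)].
R² + z² = (0.131)² + (0.111)² = 0.02948 m², and (R²+z²)^(3/2) = 5.06×10⁻³ m³.
B = (4π×10⁻⁷ × 1.24 × 0.01716) / (2 × 5.06×10⁻³) = 2.64×10⁻⁶ T.

B ≈ 2.64 μT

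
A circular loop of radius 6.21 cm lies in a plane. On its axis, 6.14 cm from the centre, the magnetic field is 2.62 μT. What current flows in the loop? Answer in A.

I ≈ 0.720 A

On the axis of a loop, B = μ₀IR²/[2(R²+z²)^(3/2)], so I = 2B(R²+z²)^(3/2)/(μ₀R²).
R² + z² = 0.003856 + 0.00377 = 0.007626 m²; raised to 3/2 gives 6.66×10⁻⁴ m³.
I = 2 × 2.62×10⁻⁶ × 6.66×10⁻⁴ / (1.26×10⁻⁶ × 0.003856) = 0.720 A.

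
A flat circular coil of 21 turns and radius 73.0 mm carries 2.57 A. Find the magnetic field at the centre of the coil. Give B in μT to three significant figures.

B ≈ 465 μT

For an N-turn flat coil, B = Nμ₀I/(2R) with R = 0.073 m.
B = 21 × 2.21×10⁻⁵ T = 4.65×10⁻⁴ T.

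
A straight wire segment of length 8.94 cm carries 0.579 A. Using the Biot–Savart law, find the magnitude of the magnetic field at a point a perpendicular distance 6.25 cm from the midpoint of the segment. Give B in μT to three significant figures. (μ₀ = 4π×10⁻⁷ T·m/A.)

For a finite straight segment, B = (μ₀I/4πd)(sinθ₁ + sinθ₂), where θ₁, θ₂ are the angles from the perpendicular to each end.
The perpendicular from the point meets the wire at its midpoint, so each end is L/2 = 0.0447 m away along the wire.
sinθ₁ = 0.0447/√(0.0447²+0.0625²) = 0.5817; sinθ₂ = 0.0447/√(0.0447²+0.0625²) = 0.5817.
B = (4π×10⁻⁷ × 0.579) / (4π × 0.0625) × (0.5817 + 0.5817) = 1.08×10⁻⁶ T.

B ≈ 1.08 μT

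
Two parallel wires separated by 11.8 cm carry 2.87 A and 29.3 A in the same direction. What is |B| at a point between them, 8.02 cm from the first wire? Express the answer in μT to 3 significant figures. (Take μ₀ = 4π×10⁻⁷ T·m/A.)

Each long wire gives B = μ₀I/(2πd). Distances are d₁ = 0.0802 m and d₂ = 0.0378 m.
B₁ = 7.16×10⁻⁶ T, B₂ = 1.55×10⁻⁴ T.
Between parallel currents the two contributions point in opposite directions, so they subtract. B = |B₁ − B₂| = |7.16×10⁻⁶ − 1.55×10⁻⁴| = 1.48×10⁻⁴ T.

B ≈ 148 μT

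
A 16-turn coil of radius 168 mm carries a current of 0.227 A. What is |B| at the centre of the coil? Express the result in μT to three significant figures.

B ≈ 13.6 μT

For an N-turn flat coil, B = Nμ₀I/(2R) with R = 0.168 m.
B = 16 × 8.49×10⁻⁷ T = 1.36×10⁻⁵ T.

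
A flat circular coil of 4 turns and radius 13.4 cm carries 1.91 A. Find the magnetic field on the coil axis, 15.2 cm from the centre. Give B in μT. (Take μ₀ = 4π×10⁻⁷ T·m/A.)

B ≈ 10.4 μT

For an N-turn flat coil, B = Nμ₀IR²/[2(R²+z²)^(3/2)] with R = 0.134 m, z = 0.152 m.
B = 4 × 2.59×10⁻⁶ T = 1.04×10⁻⁵ T.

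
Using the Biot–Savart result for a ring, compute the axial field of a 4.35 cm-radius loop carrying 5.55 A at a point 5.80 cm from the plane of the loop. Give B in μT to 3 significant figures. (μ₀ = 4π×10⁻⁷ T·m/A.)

B ≈ 17.3 μT

On the axis of a circular loop, B = μ₀IR² / [2(R²+z²)^(3/2)].
R² + z² = (0.0435)² + (0.058)² = 0.005256 m², and (R²+z²)^(3/2) = 3.81×10⁻⁴ m³.
B = (4π×10⁻⁷ × 5.55 × 0.001892) / (2 × 3.81×10⁻⁴) = 1.73×10⁻⁵ T.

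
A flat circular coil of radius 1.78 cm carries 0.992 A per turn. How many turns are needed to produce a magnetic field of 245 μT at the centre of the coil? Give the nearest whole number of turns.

N = 7

For an N-turn coil, B = Nμ₀I/(2R). A single turn gives B₁ = 3.50×10⁻⁵ T with R = 0.0178 m.
N = B/B₁ = 2.45×10⁻⁴ / 3.50×10⁻⁵ = 7.00.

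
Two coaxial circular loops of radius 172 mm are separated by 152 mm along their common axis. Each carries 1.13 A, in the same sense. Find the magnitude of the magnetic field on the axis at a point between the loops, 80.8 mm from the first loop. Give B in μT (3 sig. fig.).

Each loop contributes B = μ₀IR²/[2(R²+z²)^(3/2)] on the axis, with z measured from that loop.
Loop 1 (z = 0.0808 m): B₁ = 3.06×10⁻⁶ T. Loop 2 (z = 0.0712 m): B₂ = 3.26×10⁻⁶ T.
The fields add: B = B₁ + B₂ = 6.32×10⁻⁶ T.

B ≈ 6.32 μT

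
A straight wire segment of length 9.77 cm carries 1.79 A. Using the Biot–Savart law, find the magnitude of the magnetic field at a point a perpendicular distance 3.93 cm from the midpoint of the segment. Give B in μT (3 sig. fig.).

For a finite straight segment, B = (μ₀I/4πd)(sinθ₁ + sinθ₂), where θ₁, θ₂ are the angles from the perpendicular to each end.
The perpendicular from the point meets the wire at its midpoint, so each end is L/2 = 0.04885 m away along the wire.
sinθ₁ = 0.04885/√(0.04885²+0.0393²) = 0.7792; sinθ₂ = 0.04885/√(0.04885²+0.0393²) = 0.7792.
B = (4π×10⁻⁷ × 1.79) / (4π × 0.0393) × (0.7792 + 0.7792) = 7.10×10⁻⁶ T.

B ≈ 7.10 μT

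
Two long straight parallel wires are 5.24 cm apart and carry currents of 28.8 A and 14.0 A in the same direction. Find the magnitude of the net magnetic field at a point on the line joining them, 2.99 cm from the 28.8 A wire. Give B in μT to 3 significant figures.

B ≈ 68.2 μT

Each long wire gives B = μ₀I/(2πd). Distances are d₁ = 0.0299 m and d₂ = 0.0225 m.
B₁ = 1.93×10⁻⁴ T, B₂ = 1.24×10⁻⁴ T.
Between parallel currents the two contributions point in opposite directions, so they subtract. B = |B₁ − B₂| = |1.93×10⁻⁴ − 1.24×10⁻⁴| = 6.82×10⁻⁵ T.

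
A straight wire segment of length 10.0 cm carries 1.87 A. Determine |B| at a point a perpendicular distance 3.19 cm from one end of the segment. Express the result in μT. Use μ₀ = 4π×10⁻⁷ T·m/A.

For a finite straight segment, B = (μ₀I/4πd)(sinθ₁ + sinθ₂), where θ₁, θ₂ are the angles from the perpendicular to each end.
The perpendicular foot is at one end, so the two end-offsets along the wire are 0 and L = 0.1 m.
sinθ₁ = 0/√(0²+0.0319²) = 0.0000; sinθ₂ = 0.1/√(0.1²+0.0319²) = 0.9527.
B = (4π×10⁻⁷ × 1.87) / (4π × 0.0319) × (0.0000 + 0.9527) = 5.58×10⁻⁶ T.

B ≈ 5.58 μT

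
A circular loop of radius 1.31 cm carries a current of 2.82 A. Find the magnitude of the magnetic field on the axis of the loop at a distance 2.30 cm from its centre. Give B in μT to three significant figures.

On the axis of a circular loop, B = μ₀IR² / [2(R²+z²)^(3/2)].
R² + z² = (0.0131)² + (0.023)² = 0.0007006 m², and (R²+z²)^(3/2) = 1.85×10⁻⁵ m³.
B = (4π×10⁻⁷ × 2.82 × 0.0001716) / (2 × 1.85×10⁻⁵) = 1.64×10⁻⁵ T.

B ≈ 16.4 μT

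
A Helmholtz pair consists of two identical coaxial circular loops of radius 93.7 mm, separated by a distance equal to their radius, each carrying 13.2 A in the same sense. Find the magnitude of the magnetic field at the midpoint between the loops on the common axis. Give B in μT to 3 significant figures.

B ≈ 127 μT

Each loop contributes B = μ₀IR²/[2(R²+z²)^(3/2)] on the axis, with z measured from that loop.
Loop 1 (z = 0.04685 m): B₁ = 6.33×10⁻⁵ T. Loop 2 (z = 0.04685 m): B₂ = 6.33×10⁻⁵ T.
The fields add: B = B₁ + B₂ = 1.27×10⁻⁴ T.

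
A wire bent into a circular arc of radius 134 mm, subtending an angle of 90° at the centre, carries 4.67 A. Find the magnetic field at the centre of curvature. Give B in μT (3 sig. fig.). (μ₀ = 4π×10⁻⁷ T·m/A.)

B ≈ 5.47 μT

The Biot–Savart field of a circular arc at its centre is B = μ₀Iφ/(4πR), with φ = 1.571 rad.
B = (4π×10⁻⁷ × 4.67 × 1.571) / (4π × 0.134) = 5.47×10⁻⁶ T.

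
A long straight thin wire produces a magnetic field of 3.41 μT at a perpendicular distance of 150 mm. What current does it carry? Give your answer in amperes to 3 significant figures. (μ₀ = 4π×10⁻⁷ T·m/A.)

For a long straight wire B = μ₀I/(2πd), so I = 2πdB/μ₀.
I = 2π × 0.15 × 3.41×10⁻⁶ / (4π×10⁻⁷) = 2.56 A.

I ≈ 2.56 A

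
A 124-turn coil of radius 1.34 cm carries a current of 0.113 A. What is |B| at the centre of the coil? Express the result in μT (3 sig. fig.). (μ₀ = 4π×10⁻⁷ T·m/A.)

B ≈ 657 μT

For an N-turn flat coil, B = Nμ₀I/(2R) with R = 0.0134 m.
B = 124 × 5.30×10⁻⁶ T = 6.57×10⁻⁴ T.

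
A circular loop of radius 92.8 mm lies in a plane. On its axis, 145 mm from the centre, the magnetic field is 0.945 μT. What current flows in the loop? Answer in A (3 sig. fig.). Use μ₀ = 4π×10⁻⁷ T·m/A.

On the axis of a loop, B = μ₀IR²/[2(R²+z²)^(3/2)], so I = 2B(R²+z²)^(3/2)/(μ₀R²).
R² + z² = 0.008612 + 0.02102 = 0.02964 m²; raised to 3/2 gives 5.10×10⁻³ m³.
I = 2 × 9.45×10⁻⁷ × 5.10×10⁻³ / (1.26×10⁻⁶ × 0.008612) = 0.891 A.

I ≈ 0.891 A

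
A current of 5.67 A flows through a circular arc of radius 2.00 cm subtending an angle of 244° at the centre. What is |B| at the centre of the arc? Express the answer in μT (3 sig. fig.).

The Biot–Savart field of a circular arc at its centre is B = μ₀Iφ/(4πR), with φ = 4.259 rad.
B = (4π×10⁻⁷ × 5.67 × 4.259) / (4π × 0.02) = 1.21×10⁻⁴ T.

B ≈ 121 μT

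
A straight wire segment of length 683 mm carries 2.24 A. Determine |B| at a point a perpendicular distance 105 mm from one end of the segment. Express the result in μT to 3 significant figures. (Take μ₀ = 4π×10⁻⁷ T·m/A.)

For a finite straight segment, B = (μ₀I/4πd)(sinθ₁ + sinθ₂), where θ₁, θ₂ are the angles from the perpendicular to each end.
The perpendicular foot is at one end, so the two end-offsets along the wire are 0 and L = 0.683 m.
sinθ₁ = 0/√(0²+0.105²) = 0.0000; sinθ₂ = 0.683/√(0.683²+0.105²) = 0.9884.
B = (4π×10⁻⁷ × 2.24) / (4π × 0.105) × (0.0000 + 0.9884) = 2.11×10⁻⁶ T.

B ≈ 2.11 μT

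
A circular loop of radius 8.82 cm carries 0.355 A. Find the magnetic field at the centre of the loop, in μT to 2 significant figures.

At the centre of a circular loop the Biot–Savart law gives B = μ₀I/(2R).
B = (4π×10⁻⁷ × 0.355) / (2 × 0.0882) = 2.53×10⁻⁶ T.

B ≈ 2.5 μT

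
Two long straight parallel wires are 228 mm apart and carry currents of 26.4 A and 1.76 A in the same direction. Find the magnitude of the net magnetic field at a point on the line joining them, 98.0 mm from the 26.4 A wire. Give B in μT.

B ≈ 51.2 μT

Each long wire gives B = μ₀I/(2πd). Distances are d₁ = 0.098 m and d₂ = 0.13 m.
B₁ = 5.39×10⁻⁵ T, B₂ = 2.71×10⁻⁶ T.
Between parallel currents the two contributions point in opposite directions, so they subtract. B = |B₁ − B₂| = |5.39×10⁻⁵ − 2.71×10⁻⁶| = 5.12×10⁻⁵ T.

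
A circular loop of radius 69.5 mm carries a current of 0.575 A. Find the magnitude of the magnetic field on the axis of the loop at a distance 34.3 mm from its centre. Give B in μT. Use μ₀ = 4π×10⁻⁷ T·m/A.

B ≈ 3.75 μT

On the axis of a circular loop, B = μ₀IR² / [2(R²+z²)^(3/2)].
R² + z² = (0.0695)² + (0.0343)² = 0.006007 m², and (R²+z²)^(3/2) = 4.66×10⁻⁴ m³.
B = (4π×10⁻⁷ × 0.575 × 0.00483) / (2 × 4.66×10⁻⁴) = 3.75×10⁻⁶ T.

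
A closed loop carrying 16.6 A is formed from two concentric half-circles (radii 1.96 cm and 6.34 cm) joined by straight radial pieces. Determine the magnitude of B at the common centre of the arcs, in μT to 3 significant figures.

B ≈ 184 μT

The radial connectors point toward the centre, so dl × r̂ = 0 and they contribute nothing.
Each semicircle gives μ₀I/(4R): inner arc 2.66×10⁻⁴ T, outer arc 8.23×10⁻⁵ T.
The two arcs carry current in opposite angular senses, so their fields oppose: B = |2.66×10⁻⁴ − 8.23×10⁻⁵| = 1.84×10⁻⁴ T.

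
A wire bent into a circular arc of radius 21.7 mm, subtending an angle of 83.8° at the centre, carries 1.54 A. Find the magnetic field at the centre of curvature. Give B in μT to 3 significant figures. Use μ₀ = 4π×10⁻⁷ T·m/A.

B ≈ 10.4 μT

The Biot–Savart field of a circular arc at its centre is B = μ₀Iφ/(4πR), with φ = 1.463 rad.
B = (4π×10⁻⁷ × 1.54 × 1.463) / (4π × 0.0217) = 1.04×10⁻⁵ T.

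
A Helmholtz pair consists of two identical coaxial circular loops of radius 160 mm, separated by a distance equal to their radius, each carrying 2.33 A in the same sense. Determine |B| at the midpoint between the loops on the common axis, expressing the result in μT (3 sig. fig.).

B ≈ 13.1 μT

Each loop contributes B = μ₀IR²/[2(R²+z²)^(3/2)] on the axis, with z measured from that loop.
Loop 1 (z = 0.08 m): B₁ = 6.55×10⁻⁶ T. Loop 2 (z = 0.08 m): B₂ = 6.55×10⁻⁶ T.
The fields add: B = B₁ + B₂ = 1.31×10⁻⁵ T.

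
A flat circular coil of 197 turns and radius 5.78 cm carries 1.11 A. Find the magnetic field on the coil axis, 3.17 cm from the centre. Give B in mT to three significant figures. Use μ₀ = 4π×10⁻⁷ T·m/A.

For an N-turn flat coil, B = Nμ₀IR²/[2(R²+z²)^(3/2)] with R = 0.0578 m, z = 0.0317 m.
B = 197 × 8.13×10⁻⁶ T = 1.60×10⁻³ T.

B ≈ 1.60 mT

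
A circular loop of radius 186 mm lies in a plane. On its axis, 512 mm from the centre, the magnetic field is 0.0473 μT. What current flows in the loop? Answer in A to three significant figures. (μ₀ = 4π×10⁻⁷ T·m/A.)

On the axis of a loop, B = μ₀IR²/[2(R²+z²)^(3/2)], so I = 2B(R²+z²)^(3/2)/(μ₀R²).
R² + z² = 0.0346 + 0.2621 = 0.2967 m²; raised to 3/2 gives 0.162 m³.
I = 2 × 4.73×10⁻⁸ × 0.162 / (1.26×10⁻⁶ × 0.0346) = 0.352 A.

I ≈ 0.352 A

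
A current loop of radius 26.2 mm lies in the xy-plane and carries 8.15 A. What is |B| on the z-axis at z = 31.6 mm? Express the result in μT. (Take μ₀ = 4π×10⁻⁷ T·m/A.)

B ≈ 50.8 μT

On the axis of a circular loop, B = μ₀IR² / [2(R²+z²)^(3/2)].
R² + z² = (0.0262)² + (0.0316)² = 0.001685 m², and (R²+z²)^(3/2) = 6.92×10⁻⁵ m³.
B = (4π×10⁻⁷ × 8.15 × 0.0006864) / (2 × 6.92×10⁻⁵) = 5.08×10⁻⁵ T.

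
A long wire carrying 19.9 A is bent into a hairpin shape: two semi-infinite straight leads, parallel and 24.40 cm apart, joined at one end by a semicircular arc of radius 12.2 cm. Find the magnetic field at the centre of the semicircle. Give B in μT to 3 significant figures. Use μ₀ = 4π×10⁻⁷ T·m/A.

B ≈ 83.9 μT

The semicircular arc contributes B_arc = μ₀I·π/(4πR) = μ₀I/(4R) = 5.12×10⁻⁵ T.
Each semi-infinite lead is at perpendicular distance R = 0.122 m from the centre, with the perpendicular foot at its near end, so it contributes μ₀I/(4πR); both point the same way, together 3.26×10⁻⁵ T.
Arc and leads all point the same direction: B = 5.12×10⁻⁵ + 3.26×10⁻⁵ = 8.39×10⁻⁵ T.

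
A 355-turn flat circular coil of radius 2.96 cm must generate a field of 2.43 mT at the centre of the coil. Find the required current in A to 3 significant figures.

For an N-turn coil, B = Nμ₀I/(2R) with R = 0.0296 m, so I = 2RB/(Nμ₀) = 2 × 0.0296 × 2.43×10⁻³ / (355 × 4π×10⁻⁷) = 0.322 A.

I ≈ 0.322 A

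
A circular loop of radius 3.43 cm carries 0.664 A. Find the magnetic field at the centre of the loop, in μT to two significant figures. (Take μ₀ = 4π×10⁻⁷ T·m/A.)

At the centre of a circular loop the Biot–Savart law gives B = μ₀I/(2R).
B = (4π×10⁻⁷ × 0.664) / (2 × 0.0343) = 1.22×10⁻⁵ T.

B ≈ 12 μT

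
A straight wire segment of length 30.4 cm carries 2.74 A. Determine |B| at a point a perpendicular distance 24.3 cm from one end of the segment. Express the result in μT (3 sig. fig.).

B ≈ 0.881 μT

For a finite straight segment, B = (μ₀I/4πd)(sinθ₁ + sinθ₂), where θ₁, θ₂ are the angles from the perpendicular to each end.
The perpendicular foot is at one end, so the two end-offsets along the wire are 0 and L = 0.304 m.
sinθ₁ = 0/√(0²+0.243²) = 0.0000; sinθ₂ = 0.304/√(0.304²+0.243²) = 0.7811.
B = (4π×10⁻⁷ × 2.74) / (4π × 0.243) × (0.0000 + 0.7811) = 8.81×10⁻⁷ T.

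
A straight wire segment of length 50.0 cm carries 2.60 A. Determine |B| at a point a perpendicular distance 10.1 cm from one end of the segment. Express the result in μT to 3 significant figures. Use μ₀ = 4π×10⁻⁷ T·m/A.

For a finite straight segment, B = (μ₀I/4πd)(sinθ₁ + sinθ₂), where θ₁, θ₂ are the angles from the perpendicular to each end.
The perpendicular foot is at one end, so the two end-offsets along the wire are 0 and L = 0.5 m.
sinθ₁ = 0/√(0²+0.101²) = 0.0000; sinθ₂ = 0.5/√(0.5²+0.101²) = 0.9802.
B = (4π×10⁻⁷ × 2.60) / (4π × 0.101) × (0.0000 + 0.9802) = 2.52×10⁻⁶ T.

B ≈ 2.52 μT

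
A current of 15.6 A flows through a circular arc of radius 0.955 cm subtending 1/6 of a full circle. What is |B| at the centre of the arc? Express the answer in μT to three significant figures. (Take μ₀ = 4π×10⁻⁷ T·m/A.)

B ≈ 171 μT

The Biot–Savart field of a circular arc at its centre is B = μ₀Iφ/(4πR), with φ = 1.047 rad.
B = (4π×10⁻⁷ × 15.6 × 1.047) / (4π × 0.00955) = 1.71×10⁻⁴ T.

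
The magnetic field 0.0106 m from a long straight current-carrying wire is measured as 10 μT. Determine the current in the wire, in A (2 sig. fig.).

For a long straight wire B = μ₀I/(2πd), so I = 2πdB/μ₀.
I = 2π × 0.0106 × 1.00×10⁻⁵ / (4π×10⁻⁷) = 0.530 A.

I ≈ 0.53 A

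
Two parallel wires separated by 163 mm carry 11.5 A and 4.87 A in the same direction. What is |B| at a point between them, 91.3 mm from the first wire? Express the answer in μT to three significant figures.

Each long wire gives B = μ₀I/(2πd). Distances are d₁ = 0.0913 m and d₂ = 0.0717 m.
B₁ = 2.52×10⁻⁵ T, B₂ = 1.36×10⁻⁵ T.
Between parallel currents the two contributions point in opposite directions, so they subtract. B = |B₁ − B₂| = |2.52×10⁻⁵ − 1.36×10⁻⁵| = 1.16×10⁻⁵ T.

B ≈ 11.6 μT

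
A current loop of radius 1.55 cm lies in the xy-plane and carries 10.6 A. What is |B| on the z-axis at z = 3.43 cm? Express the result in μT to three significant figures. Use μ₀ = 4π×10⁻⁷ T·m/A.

On the axis of a circular loop, B = μ₀IR² / [2(R²+z²)^(3/2)].
R² + z² = (0.0155)² + (0.0343)² = 0.001417 m², and (R²+z²)^(3/2) = 5.33×10⁻⁵ m³.
B = (4π×10⁻⁷ × 10.6 × 0.0002403) / (2 × 5.33×10⁻⁵) = 3.00×10⁻⁵ T.

B ≈ 30.0 μT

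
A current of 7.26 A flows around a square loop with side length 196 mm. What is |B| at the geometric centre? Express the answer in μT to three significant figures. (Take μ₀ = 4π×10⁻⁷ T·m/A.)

B ≈ 41.9 μT

Each side is a finite straight segment at perpendicular distance d = a/(2 tan(π/4)) = 0.098 m from the centre, with end-angles ±π/4.
One side contributes B₁ = (μ₀I/4πd)·2 sin(π/4) = 1.05×10⁻⁵ T.
All 4 sides add in the same direction: B = 4 × 1.05×10⁻⁵ = 4.19×10⁻⁵ T.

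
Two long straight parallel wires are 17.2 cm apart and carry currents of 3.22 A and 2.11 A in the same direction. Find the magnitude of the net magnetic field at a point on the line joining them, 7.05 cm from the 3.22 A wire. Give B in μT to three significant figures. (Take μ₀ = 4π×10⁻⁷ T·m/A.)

Each long wire gives B = μ₀I/(2πd). Distances are d₁ = 0.0705 m and d₂ = 0.1015 m.
B₁ = 9.13×10⁻⁶ T, B₂ = 4.16×10⁻⁶ T.
Between parallel currents the two contributions point in opposite directions, so they subtract. B = |B₁ − B₂| = |9.13×10⁻⁶ − 4.16×10⁻⁶| = 4.98×10⁻⁶ T.

B ≈ 4.98 μT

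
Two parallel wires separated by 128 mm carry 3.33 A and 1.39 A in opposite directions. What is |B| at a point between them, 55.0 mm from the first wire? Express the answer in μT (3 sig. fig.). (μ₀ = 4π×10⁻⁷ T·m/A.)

B ≈ 15.9 μT

Each long wire gives B = μ₀I/(2πd). Distances are d₁ = 0.055 m and d₂ = 0.073 m.
B₁ = 1.21×10⁻⁵ T, B₂ = 3.81×10⁻⁶ T.
Between antiparallel currents both contributions point the same way, so they add. B = B₁ + B₂ = 1.21×10⁻⁵ + 3.81×10⁻⁶ = 1.59×10⁻⁵ T.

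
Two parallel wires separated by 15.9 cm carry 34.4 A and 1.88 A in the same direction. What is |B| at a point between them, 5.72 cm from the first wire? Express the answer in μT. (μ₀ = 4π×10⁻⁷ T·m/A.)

B ≈ 117 μT

Each long wire gives B = μ₀I/(2πd). Distances are d₁ = 0.0572 m and d₂ = 0.1018 m.
B₁ = 1.20×10⁻⁴ T, B₂ = 3.69×10⁻⁶ T.
Between parallel currents the two contributions point in opposite directions, so they subtract. B = |B₁ − B₂| = |1.20×10⁻⁴ − 3.69×10⁻⁶| = 1.17×10⁻⁴ T.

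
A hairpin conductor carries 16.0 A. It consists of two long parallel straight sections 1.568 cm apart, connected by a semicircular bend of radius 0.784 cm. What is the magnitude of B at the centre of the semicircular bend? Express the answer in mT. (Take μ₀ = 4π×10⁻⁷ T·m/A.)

B ≈ 1.05 mT

The semicircular arc contributes B_arc = μ₀I·π/(4πR) = μ₀I/(4R) = 6.41×10⁻⁴ T.
Each semi-infinite lead is at perpendicular distance R = 0.00784 m from the centre, with the perpendicular foot at its near end, so it contributes μ₀I/(4πR); both point the same way, together 4.08×10⁻⁴ T.
Arc and leads all point the same direction: B = 6.41×10⁻⁴ + 4.08×10⁻⁴ = 1.05×10⁻³ T.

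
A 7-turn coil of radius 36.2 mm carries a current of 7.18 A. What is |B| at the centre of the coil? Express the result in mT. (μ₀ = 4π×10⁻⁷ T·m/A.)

B ≈ 0.872 mT

For an N-turn flat coil, B = Nμ₀I/(2R) with R = 0.0362 m.
B = 7 × 1.25×10⁻⁴ T = 8.72×10⁻⁴ T.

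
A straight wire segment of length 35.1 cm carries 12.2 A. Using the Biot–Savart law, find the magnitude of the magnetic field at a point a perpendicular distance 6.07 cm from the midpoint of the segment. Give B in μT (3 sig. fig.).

B ≈ 38.0 μT

For a finite straight segment, B = (μ₀I/4πd)(sinθ₁ + sinθ₂), where θ₁, θ₂ are the angles from the perpendicular to each end.
The perpendicular from the point meets the wire at its midpoint, so each end is L/2 = 0.1755 m away along the wire.
sinθ₁ = 0.1755/√(0.1755²+0.0607²) = 0.9451; sinθ₂ = 0.1755/√(0.1755²+0.0607²) = 0.9451.
B = (4π×10⁻⁷ × 12.2) / (4π × 0.0607) × (0.9451 + 0.9451) = 3.80×10⁻⁵ T.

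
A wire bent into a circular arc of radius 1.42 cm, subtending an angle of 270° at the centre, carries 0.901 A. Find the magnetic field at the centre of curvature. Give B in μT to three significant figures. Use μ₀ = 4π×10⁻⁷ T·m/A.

The Biot–Savart field of a circular arc at its centre is B = μ₀Iφ/(4πR), with φ = 4.712 rad.
B = (4π×10⁻⁷ × 0.901 × 4.712) / (4π × 0.0142) = 2.99×10⁻⁵ T.

B ≈ 29.9 μT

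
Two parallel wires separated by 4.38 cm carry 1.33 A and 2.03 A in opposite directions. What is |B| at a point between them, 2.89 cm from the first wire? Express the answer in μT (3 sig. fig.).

Each long wire gives B = μ₀I/(2πd). Distances are d₁ = 0.0289 m and d₂ = 0.0149 m.
B₁ = 9.20×10⁻⁶ T, B₂ = 2.72×10⁻⁵ T.
Between antiparallel currents both contributions point the same way, so they add. B = B₁ + B₂ = 9.20×10⁻⁶ + 2.72×10⁻⁵ = 3.65×10⁻⁵ T.

B ≈ 36.5 μT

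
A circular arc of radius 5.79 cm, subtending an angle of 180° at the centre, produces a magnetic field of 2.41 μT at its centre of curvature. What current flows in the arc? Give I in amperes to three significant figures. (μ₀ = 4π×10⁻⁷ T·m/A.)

For a circular arc, B = μ₀Iφ/(4πR) with φ in radians; here φ = 3.142 rad.
So I = 4πRB/(μ₀φ) = 4π × 0.0579 × 2.41×10⁻⁶ / (4π×10⁻⁷ × 3.142) = 0.444 A.

I ≈ 0.444 A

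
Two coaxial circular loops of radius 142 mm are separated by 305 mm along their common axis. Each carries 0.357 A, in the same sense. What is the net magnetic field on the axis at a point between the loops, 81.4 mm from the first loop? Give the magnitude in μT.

Each loop contributes B = μ₀IR²/[2(R²+z²)^(3/2)] on the axis, with z measured from that loop.
Loop 1 (z = 0.0814 m): B₁ = 1.03×10⁻⁶ T. Loop 2 (z = 0.2236 m): B₂ = 2.43×10⁻⁷ T.
The fields add: B = B₁ + B₂ = 1.27×10⁻⁶ T.

B ≈ 1.27 μT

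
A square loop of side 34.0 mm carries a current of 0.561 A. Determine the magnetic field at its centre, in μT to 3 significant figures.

Each side is a finite straight segment at perpendicular distance d = a/(2 tan(π/4)) = 0.017 m from the centre, with end-angles ±π/4.
One side contributes B₁ = (μ₀I/4πd)·2 sin(π/4) = 4.67×10⁻⁶ T.
All 4 sides add in the same direction: B = 4 × 4.67×10⁻⁶ = 1.87×10⁻⁵ T.

B ≈ 18.7 μT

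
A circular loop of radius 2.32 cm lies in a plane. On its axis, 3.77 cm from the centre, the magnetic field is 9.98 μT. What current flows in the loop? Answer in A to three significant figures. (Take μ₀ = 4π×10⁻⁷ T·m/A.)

I ≈ 2.56 A

On the axis of a loop, B = μ₀IR²/[2(R²+z²)^(3/2)], so I = 2B(R²+z²)^(3/2)/(μ₀R²).
R² + z² = 0.0005382 + 0.001421 = 0.00196 m²; raised to 3/2 gives 8.67×10⁻⁵ m³.
I = 2 × 9.98×10⁻⁶ × 8.67×10⁻⁵ / (1.26×10⁻⁶ × 0.0005382) = 2.56 A.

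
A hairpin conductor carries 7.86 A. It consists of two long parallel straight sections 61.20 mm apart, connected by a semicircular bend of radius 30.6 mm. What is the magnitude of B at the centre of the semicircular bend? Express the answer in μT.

The semicircular arc contributes B_arc = μ₀I·π/(4πR) = μ₀I/(4R) = 8.07×10⁻⁵ T.
Each semi-infinite lead is at perpendicular distance R = 0.0306 m from the centre, with the perpendicular foot at its near end, so it contributes μ₀I/(4πR); both point the same way, together 5.14×10⁻⁵ T.
Arc and leads all point the same direction: B = 8.07×10⁻⁵ + 5.14×10⁻⁵ = 1.32×10⁻⁴ T.

B ≈ 132 μT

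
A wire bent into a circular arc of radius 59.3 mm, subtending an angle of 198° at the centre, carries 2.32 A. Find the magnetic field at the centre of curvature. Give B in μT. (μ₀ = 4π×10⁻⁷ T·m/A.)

B ≈ 13.5 μT

The Biot–Savart field of a circular arc at its centre is B = μ₀Iφ/(4πR), with φ = 3.456 rad.
B = (4π×10⁻⁷ × 2.32 × 3.456) / (4π × 0.0593) = 1.35×10⁻⁵ T.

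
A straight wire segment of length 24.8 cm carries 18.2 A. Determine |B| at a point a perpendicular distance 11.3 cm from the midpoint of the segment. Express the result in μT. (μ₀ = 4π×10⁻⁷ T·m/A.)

B ≈ 23.8 μT

For a finite straight segment, B = (μ₀I/4πd)(sinθ₁ + sinθ₂), where θ₁, θ₂ are the angles from the perpendicular to each end.
The perpendicular from the point meets the wire at its midpoint, so each end is L/2 = 0.124 m away along the wire.
sinθ₁ = 0.124/√(0.124²+0.113²) = 0.7391; sinθ₂ = 0.124/√(0.124²+0.113²) = 0.7391.
B = (4π×10⁻⁷ × 18.2) / (4π × 0.113) × (0.7391 + 0.7391) = 2.38×10⁻⁵ T.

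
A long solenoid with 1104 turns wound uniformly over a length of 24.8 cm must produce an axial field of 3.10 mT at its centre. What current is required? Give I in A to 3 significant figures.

I ≈ 0.554 A

Inside a long solenoid B = μ₀nI with n = 4452 m⁻¹, so I = B/(μ₀n).
I = 3.10×10⁻³ / (4π×10⁻⁷ × 4452) = 0.554 A.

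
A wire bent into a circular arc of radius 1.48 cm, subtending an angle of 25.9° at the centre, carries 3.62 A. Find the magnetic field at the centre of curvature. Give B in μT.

B ≈ 11.1 μT

The Biot–Savart field of a circular arc at its centre is B = μ₀Iφ/(4πR), with φ = 0.452 rad.
B = (4π×10⁻⁷ × 3.62 × 0.452) / (4π × 0.0148) = 1.11×10⁻⁵ T.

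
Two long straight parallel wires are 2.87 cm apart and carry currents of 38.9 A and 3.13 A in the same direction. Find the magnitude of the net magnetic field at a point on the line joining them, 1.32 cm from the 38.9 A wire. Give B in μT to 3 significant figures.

Each long wire gives B = μ₀I/(2πd). Distances are d₁ = 0.0132 m and d₂ = 0.0155 m.
B₁ = 5.89×10⁻⁴ T, B₂ = 4.04×10⁻⁵ T.
Between parallel currents the two contributions point in opposite directions, so they subtract. B = |B₁ − B₂| = |5.89×10⁻⁴ − 4.04×10⁻⁵| = 5.49×10⁻⁴ T.

B ≈ 549 μT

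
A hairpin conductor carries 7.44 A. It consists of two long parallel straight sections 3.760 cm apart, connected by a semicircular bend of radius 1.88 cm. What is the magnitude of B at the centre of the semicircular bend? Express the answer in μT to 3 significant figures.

The semicircular arc contributes B_arc = μ₀I·π/(4πR) = μ₀I/(4R) = 1.24×10⁻⁴ T.
Each semi-infinite lead is at perpendicular distance R = 0.0188 m from the centre, with the perpendicular foot at its near end, so it contributes μ₀I/(4πR); both point the same way, together 7.91×10⁻⁵ T.
Arc and leads all point the same direction: B = 1.24×10⁻⁴ + 7.91×10⁻⁵ = 2.03×10⁻⁴ T.

B ≈ 203 μT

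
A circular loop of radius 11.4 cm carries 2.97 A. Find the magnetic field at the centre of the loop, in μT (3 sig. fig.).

At the centre of a circular loop the Biot–Savart law gives B = μ₀I/(2R).
B = (4π×10⁻⁷ × 2.97) / (2 × 0.114) = 1.64×10⁻⁵ T.

B ≈ 16.4 μT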